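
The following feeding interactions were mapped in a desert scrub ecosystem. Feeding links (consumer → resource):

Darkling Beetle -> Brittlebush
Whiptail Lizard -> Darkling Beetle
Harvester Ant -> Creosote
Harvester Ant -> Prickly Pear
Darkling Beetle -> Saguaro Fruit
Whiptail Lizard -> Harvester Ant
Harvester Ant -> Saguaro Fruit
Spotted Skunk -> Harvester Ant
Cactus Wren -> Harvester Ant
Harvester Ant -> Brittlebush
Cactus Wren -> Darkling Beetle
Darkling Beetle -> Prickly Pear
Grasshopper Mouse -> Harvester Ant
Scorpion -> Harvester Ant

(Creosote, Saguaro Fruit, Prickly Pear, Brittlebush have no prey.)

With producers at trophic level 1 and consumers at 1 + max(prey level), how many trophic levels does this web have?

Producers (level 1): Creosote, Saguaro Fruit, Prickly Pear, Brittlebush.
Creosote → Harvester Ant → Whiptail Lizard gives Whiptail Lizard level 3.
No species has a prey at level 3, so no species reaches level 4.

3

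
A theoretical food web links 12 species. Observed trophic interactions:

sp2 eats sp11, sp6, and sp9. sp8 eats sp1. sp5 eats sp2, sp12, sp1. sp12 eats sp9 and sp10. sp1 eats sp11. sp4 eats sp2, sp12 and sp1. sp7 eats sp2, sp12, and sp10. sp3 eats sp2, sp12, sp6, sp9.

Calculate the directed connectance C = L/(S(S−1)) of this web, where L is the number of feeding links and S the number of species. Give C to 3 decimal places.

The web has S = 12 species and L = 20 feeding links.
C = L / (S(S−1)) = 20 / 132 = 0.1515 ≈ 0.152.

C = 0.152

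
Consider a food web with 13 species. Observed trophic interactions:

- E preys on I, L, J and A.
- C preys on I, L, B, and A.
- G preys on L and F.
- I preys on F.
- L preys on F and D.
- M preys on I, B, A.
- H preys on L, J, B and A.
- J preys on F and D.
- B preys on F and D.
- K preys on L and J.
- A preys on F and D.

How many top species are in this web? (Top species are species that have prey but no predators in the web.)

Top species (has prey, but nothing eats it): K, E, H, M, C, G.
Count: 6.

6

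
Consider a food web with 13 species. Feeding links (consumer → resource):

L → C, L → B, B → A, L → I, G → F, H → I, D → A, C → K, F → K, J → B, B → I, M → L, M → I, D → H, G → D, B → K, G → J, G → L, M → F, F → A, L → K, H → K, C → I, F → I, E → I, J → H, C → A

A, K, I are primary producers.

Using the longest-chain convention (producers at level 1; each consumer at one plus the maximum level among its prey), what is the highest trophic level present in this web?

Producers (level 1): A, K, I.
A → C → L → M gives M level 4.
No species has a prey at level 4, so no species reaches level 5.

4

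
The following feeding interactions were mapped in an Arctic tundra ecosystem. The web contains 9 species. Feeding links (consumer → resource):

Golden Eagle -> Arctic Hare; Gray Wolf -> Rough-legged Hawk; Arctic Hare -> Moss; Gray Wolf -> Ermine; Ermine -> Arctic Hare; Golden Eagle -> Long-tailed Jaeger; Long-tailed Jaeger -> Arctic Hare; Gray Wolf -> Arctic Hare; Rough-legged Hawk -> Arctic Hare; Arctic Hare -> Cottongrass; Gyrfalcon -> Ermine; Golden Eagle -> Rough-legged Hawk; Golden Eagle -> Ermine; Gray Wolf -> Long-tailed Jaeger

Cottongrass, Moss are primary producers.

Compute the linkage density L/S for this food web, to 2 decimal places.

L/S = 1.56

There are L = 14 links among S = 9 species.
L/S = 14/9 = 1.5556 ≈ 1.56.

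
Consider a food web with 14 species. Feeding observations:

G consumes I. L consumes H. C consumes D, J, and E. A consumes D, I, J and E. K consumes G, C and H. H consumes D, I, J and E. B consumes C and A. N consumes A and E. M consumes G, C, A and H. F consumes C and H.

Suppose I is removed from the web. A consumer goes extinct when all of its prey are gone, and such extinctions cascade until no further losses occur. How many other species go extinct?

1

Remove I.
Round 1: G (all prey gone) → extinct.
No further losses. Total secondary extinctions: 1.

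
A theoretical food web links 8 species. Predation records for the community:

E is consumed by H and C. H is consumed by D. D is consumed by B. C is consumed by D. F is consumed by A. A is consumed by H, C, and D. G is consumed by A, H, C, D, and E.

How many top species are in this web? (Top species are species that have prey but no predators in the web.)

1

Top species (has prey, but nothing eats it): B.
Count: 1.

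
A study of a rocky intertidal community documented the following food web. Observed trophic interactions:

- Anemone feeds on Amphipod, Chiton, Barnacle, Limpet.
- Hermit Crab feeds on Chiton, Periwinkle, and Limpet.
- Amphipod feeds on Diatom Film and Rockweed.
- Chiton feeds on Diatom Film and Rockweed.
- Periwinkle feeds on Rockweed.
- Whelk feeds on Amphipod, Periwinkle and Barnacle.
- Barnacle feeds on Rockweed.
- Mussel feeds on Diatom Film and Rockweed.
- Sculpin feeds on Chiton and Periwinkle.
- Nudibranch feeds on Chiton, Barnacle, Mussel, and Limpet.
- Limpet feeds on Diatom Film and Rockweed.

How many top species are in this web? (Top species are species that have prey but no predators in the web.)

5

Top species (has prey, but nothing eats it): Hermit Crab, Whelk, Sculpin, Anemone, Nudibranch.
Count: 5.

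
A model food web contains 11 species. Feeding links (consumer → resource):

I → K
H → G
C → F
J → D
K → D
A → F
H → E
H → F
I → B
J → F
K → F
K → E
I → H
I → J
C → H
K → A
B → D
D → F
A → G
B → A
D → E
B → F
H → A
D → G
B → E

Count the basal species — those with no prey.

Basal species (no prey listed): G, E, F.
Count: 3.

3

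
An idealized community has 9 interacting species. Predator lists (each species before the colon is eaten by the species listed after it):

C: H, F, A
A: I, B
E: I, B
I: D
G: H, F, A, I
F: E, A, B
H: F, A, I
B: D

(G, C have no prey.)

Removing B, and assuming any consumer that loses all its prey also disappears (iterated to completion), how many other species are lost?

Remove B.
Every predator of it retains at least one other prey: D still has I.
No consumer loses all prey, so no secondary extinctions occur.

0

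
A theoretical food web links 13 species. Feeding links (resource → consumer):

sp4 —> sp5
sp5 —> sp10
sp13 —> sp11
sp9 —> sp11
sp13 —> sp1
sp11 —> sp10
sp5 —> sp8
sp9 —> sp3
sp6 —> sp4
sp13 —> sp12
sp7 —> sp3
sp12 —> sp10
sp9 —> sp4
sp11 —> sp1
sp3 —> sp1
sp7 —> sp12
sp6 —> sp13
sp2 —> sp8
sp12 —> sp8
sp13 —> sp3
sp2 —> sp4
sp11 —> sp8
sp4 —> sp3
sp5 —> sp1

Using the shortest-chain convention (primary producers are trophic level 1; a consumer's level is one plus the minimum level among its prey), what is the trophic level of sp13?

Trophic level 2

sp6 is a producer → level 1.
sp13 eats sp6 → level 2.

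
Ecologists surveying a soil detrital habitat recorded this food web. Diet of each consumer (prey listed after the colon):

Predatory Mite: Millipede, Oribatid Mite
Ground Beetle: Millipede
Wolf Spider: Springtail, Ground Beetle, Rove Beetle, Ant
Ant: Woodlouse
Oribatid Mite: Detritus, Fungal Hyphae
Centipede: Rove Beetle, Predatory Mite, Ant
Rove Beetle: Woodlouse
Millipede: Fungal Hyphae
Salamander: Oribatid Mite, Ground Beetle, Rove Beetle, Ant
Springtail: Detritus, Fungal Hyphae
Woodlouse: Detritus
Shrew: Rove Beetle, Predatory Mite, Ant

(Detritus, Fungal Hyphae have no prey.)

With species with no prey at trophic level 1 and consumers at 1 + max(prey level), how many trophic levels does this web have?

4

Basal resources (level 1): Detritus, Fungal Hyphae.
Fungal Hyphae → Millipede → Predatory Mite → Shrew gives Shrew level 4.
No species has a prey at level 4, so no species reaches level 5.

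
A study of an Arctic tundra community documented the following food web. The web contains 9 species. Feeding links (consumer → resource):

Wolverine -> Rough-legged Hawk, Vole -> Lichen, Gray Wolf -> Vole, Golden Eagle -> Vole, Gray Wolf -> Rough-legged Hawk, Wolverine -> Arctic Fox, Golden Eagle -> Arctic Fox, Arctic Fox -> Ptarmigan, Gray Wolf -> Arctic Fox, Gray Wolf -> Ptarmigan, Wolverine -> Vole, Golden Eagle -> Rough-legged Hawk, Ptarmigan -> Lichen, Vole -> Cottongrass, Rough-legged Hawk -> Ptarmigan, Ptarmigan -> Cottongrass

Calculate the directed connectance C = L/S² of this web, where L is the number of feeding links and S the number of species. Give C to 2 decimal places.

The web has S = 9 species and L = 16 feeding links.
C = L / S² = 16 / 81 = 0.1975 ≈ 0.20.

C = 0.20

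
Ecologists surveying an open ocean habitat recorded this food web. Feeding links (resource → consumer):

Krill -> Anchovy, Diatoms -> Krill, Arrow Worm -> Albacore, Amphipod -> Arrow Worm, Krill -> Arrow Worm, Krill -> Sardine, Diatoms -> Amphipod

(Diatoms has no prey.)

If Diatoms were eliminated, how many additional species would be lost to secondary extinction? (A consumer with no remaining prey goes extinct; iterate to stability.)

6

Remove Diatoms.
Round 1: Krill (all prey gone), Amphipod (all prey gone) → extinct.
Round 2: Arrow Worm (all prey gone), Sardine (all prey gone), Anchovy (all prey gone) → extinct.
Round 3: Albacore (all prey gone) → extinct.
No further losses. Total secondary extinctions: 6.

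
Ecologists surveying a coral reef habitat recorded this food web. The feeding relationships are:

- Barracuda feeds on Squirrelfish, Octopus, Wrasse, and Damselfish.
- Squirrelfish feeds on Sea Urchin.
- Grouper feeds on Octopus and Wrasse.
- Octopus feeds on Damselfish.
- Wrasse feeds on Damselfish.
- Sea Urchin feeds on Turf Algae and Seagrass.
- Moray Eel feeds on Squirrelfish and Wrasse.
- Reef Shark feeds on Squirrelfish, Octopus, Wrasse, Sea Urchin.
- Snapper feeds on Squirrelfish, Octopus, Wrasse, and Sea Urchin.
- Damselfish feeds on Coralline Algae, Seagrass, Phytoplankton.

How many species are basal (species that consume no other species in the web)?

Basal species (no prey listed): Coralline Algae, Phytoplankton, Turf Algae, Seagrass.
Count: 4.

4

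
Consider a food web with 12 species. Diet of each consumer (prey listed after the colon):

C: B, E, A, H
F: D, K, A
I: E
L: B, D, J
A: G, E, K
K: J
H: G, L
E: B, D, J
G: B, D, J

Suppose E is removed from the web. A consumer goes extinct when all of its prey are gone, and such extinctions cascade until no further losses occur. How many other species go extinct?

Remove E.
Round 1: I (all prey gone) → extinct.
No further losses. Total secondary extinctions: 1.

1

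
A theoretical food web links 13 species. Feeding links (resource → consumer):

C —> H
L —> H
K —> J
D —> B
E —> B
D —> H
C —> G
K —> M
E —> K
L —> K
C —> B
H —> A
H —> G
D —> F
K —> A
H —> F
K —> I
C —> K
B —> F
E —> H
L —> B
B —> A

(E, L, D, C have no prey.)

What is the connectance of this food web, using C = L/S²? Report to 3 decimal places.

C = 0.130

The web has S = 13 species and L = 22 feeding links.
C = L / S² = 22 / 169 = 0.1302 ≈ 0.130.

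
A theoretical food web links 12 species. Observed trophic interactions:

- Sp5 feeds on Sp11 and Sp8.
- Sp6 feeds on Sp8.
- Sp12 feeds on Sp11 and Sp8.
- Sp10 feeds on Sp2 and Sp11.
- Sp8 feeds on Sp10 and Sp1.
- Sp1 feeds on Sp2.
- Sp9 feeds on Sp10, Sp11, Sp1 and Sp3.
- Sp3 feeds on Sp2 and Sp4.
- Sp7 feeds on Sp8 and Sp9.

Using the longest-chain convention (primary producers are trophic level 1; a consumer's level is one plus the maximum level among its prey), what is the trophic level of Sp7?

Sp2 is a producer → level 1.
Sp3 eats Sp2 (level 1); other prey at levels: Sp4 1 → level 2.
Sp9 eats Sp3 (level 2); other prey at levels: Sp11 1, Sp10 2, Sp1 2 → level 3.
Sp7 eats Sp9 (level 3); other prey at levels: Sp8 3 → level 4.

Trophic level 4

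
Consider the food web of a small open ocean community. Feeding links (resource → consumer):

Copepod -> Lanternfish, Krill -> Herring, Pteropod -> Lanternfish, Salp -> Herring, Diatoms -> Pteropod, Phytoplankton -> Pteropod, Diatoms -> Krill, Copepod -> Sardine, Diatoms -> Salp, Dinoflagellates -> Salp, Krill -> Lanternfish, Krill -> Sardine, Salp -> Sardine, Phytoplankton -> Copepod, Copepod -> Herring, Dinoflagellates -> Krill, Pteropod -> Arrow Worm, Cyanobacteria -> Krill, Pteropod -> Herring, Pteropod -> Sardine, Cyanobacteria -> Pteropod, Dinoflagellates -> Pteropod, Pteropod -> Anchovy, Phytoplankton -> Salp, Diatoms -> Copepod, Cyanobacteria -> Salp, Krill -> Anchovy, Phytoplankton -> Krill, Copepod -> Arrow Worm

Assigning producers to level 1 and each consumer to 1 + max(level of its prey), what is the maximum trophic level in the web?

Producers (level 1): Phytoplankton, Cyanobacteria, Dinoflagellates, Diatoms.
Phytoplankton → Pteropod → Sardine gives Sardine level 3.
No species has a prey at level 3, so no species reaches level 4.

3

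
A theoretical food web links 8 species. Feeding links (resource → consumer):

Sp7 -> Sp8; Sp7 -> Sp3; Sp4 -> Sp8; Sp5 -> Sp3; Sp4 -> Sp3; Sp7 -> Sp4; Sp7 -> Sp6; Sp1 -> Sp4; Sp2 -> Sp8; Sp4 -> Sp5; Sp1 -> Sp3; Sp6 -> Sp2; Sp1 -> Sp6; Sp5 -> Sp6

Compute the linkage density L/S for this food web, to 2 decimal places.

There are L = 14 links among S = 8 species.
L/S = 14/8 = 1.7500 ≈ 1.75.

L/S = 1.75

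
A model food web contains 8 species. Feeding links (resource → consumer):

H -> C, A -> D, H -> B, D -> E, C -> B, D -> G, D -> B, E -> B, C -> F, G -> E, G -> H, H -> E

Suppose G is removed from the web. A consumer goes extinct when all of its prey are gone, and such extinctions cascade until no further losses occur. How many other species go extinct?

3

Remove G.
Round 1: H (all prey gone) → extinct.
Round 2: C (all prey gone) → extinct.
Round 3: F (all prey gone) → extinct.
No further losses. Total secondary extinctions: 3.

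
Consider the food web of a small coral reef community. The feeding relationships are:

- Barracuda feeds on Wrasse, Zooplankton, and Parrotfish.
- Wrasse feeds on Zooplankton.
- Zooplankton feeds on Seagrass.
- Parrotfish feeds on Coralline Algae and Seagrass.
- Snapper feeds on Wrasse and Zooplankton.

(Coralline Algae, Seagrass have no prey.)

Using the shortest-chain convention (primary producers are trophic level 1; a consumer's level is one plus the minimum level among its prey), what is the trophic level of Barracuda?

Trophic level 3

Seagrass is a producer → level 1.
Zooplankton eats Seagrass → level 2.
Barracuda eats Zooplankton → level 3.
No prey of Barracuda is below level 2, so 3 is the minimum.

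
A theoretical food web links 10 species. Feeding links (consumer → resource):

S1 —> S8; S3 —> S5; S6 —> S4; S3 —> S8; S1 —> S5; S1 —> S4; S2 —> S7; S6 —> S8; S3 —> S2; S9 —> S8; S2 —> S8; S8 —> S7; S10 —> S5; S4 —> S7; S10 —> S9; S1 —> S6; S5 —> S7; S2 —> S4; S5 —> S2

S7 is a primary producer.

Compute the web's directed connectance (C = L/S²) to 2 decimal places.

C = 0.19

The web has S = 10 species and L = 19 feeding links.
C = L / S² = 19 / 100 = 0.1900 ≈ 0.19.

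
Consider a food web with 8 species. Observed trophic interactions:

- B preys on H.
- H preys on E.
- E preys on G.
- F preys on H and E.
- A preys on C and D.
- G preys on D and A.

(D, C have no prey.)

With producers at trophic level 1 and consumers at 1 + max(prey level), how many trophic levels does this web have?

6

Producers (level 1): D, C.
D → A → G → E → H → B gives B level 6.
No species has a prey at level 6, so no species reaches level 7.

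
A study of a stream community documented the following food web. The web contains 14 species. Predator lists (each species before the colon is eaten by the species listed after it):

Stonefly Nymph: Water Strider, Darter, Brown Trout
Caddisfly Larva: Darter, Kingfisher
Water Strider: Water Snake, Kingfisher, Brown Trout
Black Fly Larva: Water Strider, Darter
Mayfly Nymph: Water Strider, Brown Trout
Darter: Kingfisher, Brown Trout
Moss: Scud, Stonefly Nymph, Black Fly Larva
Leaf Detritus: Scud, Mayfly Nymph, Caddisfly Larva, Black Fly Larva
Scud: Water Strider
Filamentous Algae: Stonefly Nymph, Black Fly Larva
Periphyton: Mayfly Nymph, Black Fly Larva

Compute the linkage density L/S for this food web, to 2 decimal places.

There are L = 26 links among S = 14 species.
L/S = 26/14 = 1.8571 ≈ 1.86.

L/S = 1.86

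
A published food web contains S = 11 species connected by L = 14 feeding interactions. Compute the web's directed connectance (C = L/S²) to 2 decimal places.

C = 0.12

The web has S = 11 species and L = 14 feeding links.
C = L / S² = 14 / 121 = 0.1157 ≈ 0.12.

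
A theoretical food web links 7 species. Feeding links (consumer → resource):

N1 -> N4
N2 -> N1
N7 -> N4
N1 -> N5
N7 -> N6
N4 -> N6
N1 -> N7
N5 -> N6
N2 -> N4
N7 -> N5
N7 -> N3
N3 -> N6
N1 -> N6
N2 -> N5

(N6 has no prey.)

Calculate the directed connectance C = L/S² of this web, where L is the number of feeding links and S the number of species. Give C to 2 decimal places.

The web has S = 7 species and L = 14 feeding links.
C = L / S² = 14 / 49 = 0.2857 ≈ 0.29.

C = 0.29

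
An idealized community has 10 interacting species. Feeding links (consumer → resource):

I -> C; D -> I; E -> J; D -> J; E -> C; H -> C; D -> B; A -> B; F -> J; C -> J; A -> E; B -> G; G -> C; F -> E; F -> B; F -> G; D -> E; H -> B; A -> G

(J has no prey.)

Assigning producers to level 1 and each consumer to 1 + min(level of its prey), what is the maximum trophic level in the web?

Producers (level 1): J.
Following each consumer down to its lowest-level prey: J → C → G → B (levels 1 through 4).
All prey of B (G 3) are at level 3 or above, so B is at level 1 + 3 = 4.
Every consumer has at least one prey at level 3 or below, so none exceeds level 4.

4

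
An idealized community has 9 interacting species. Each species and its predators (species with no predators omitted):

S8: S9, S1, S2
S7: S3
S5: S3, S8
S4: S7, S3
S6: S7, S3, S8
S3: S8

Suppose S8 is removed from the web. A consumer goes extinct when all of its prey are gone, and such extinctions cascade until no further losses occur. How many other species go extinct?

Remove S8.
Round 1: S9 (all prey gone), S1 (all prey gone), S2 (all prey gone) → extinct.
No further losses. Total secondary extinctions: 3.

3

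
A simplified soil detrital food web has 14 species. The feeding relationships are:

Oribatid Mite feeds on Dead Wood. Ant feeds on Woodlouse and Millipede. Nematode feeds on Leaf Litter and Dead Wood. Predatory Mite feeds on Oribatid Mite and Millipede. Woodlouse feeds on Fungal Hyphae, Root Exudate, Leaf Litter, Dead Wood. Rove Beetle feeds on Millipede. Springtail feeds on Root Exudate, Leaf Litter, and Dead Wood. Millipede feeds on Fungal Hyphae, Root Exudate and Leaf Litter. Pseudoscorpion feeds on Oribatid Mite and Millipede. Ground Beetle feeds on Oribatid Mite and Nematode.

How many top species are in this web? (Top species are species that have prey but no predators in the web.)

Top species (has prey, but nothing eats it): Springtail, Pseudoscorpion, Predatory Mite, Ground Beetle, Ant, Rove Beetle.
Count: 6.

6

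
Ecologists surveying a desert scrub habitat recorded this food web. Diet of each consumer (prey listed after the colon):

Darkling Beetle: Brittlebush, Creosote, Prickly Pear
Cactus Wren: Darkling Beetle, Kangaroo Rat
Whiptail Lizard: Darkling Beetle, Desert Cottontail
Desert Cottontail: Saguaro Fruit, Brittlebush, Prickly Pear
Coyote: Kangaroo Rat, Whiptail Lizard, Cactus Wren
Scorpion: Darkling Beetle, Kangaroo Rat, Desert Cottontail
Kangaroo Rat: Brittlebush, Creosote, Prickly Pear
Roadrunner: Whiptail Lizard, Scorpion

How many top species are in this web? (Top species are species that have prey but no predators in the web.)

2

Top species (has prey, but nothing eats it): Roadrunner, Coyote.
Count: 2.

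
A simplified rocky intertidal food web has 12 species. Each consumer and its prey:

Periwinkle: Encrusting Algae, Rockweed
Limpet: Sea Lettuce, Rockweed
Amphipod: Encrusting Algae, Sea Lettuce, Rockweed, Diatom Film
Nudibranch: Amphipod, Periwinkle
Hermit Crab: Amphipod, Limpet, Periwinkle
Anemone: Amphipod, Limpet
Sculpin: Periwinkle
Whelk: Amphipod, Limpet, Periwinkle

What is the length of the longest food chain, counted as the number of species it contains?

One longest chain: Encrusting Algae → Amphipod → Nudibranch.
It has 3 species and 2 links.

3 species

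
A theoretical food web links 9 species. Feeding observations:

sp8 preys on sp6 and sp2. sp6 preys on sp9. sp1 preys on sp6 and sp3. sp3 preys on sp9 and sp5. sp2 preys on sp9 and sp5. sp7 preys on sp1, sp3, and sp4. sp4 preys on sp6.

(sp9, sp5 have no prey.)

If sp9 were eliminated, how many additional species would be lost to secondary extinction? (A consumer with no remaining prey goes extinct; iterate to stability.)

2

Remove sp9.
Round 1: sp6 (all prey gone) → extinct.
Round 2: sp4 (all prey gone) → extinct.
No further losses. Total secondary extinctions: 2.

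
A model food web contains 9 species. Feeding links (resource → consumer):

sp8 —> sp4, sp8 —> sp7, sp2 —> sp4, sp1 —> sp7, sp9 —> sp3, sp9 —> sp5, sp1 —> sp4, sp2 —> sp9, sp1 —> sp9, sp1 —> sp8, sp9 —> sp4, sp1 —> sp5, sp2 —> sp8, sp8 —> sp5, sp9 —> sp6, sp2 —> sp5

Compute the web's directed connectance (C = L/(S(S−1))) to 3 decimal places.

C = 0.222

The web has S = 9 species and L = 16 feeding links.
C = L / (S(S−1)) = 16 / 72 = 0.2222 ≈ 0.222.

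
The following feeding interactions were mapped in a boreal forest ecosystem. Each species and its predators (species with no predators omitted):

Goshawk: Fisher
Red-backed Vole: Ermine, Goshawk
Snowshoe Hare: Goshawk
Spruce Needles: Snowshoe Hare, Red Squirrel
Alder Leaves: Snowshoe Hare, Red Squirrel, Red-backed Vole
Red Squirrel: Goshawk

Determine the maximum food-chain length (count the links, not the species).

One longest chain: Spruce Needles → Snowshoe Hare → Goshawk → Fisher.
It has 4 species and 3 links.

3 links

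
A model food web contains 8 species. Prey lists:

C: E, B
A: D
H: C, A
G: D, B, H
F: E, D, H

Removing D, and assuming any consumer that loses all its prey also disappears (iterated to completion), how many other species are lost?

Remove D.
Round 1: A (all prey gone) → extinct.
No further losses. Total secondary extinctions: 1.

1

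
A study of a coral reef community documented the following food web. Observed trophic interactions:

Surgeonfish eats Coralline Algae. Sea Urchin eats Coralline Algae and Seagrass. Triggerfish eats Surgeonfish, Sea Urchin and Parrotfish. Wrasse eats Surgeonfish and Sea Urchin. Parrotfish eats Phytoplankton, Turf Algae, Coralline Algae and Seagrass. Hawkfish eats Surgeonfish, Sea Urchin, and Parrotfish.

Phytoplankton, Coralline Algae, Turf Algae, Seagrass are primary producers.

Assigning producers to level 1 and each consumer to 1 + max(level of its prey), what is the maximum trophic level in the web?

Producers (level 1): Phytoplankton, Coralline Algae, Turf Algae, Seagrass.
Coralline Algae → Sea Urchin → Wrasse gives Wrasse level 3.
No species has a prey at level 3, so no species reaches level 4.

3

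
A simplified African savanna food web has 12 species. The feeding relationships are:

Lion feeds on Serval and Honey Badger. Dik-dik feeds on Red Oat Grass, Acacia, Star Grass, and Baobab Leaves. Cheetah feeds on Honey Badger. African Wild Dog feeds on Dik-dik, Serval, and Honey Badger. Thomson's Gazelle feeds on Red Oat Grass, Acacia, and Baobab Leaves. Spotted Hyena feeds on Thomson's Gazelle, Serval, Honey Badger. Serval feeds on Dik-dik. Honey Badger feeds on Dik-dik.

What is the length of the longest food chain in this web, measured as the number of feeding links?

3 links

One longest chain: Star Grass → Dik-dik → Serval → African Wild Dog.
It has 4 species and 3 links.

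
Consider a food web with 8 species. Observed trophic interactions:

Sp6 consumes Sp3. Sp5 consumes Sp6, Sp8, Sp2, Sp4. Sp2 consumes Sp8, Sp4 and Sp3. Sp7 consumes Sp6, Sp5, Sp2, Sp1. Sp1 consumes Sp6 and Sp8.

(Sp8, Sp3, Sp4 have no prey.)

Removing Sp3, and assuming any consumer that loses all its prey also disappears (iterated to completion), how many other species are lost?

Remove Sp3.
Round 1: Sp6 (all prey gone) → extinct.
No further losses. Total secondary extinctions: 1.

1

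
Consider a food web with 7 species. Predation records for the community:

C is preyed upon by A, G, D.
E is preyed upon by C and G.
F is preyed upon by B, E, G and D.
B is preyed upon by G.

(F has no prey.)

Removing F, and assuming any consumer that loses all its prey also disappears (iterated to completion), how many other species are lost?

6

Remove F.
Round 1: E (all prey gone), B (all prey gone) → extinct.
Round 2: C (all prey gone) → extinct.
Round 3: A (all prey gone), D (all prey gone), G (all prey gone) → extinct.
No further losses. Total secondary extinctions: 6.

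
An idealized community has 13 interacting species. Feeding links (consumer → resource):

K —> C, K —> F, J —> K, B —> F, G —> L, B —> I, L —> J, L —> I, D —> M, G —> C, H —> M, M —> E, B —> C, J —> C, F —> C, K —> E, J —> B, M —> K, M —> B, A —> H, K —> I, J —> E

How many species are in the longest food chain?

One longest chain: C → F → B → J → L → G.
It has 6 species and 5 links.

6 species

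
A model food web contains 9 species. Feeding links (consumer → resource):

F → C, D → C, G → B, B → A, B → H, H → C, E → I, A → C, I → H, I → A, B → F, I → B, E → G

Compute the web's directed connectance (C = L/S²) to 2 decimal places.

C = 0.16

The web has S = 9 species and L = 13 feeding links.
C = L / S² = 13 / 81 = 0.1605 ≈ 0.16.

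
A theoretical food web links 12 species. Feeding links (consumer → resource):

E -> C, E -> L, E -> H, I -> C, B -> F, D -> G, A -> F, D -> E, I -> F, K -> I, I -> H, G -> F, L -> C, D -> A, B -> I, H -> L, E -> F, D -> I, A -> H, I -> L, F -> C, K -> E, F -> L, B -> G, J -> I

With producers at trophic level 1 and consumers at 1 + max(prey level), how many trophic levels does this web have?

5

Producers (level 1): C.
C → L → H → I → B gives B level 5.
No species has a prey at level 5, so no species reaches level 6.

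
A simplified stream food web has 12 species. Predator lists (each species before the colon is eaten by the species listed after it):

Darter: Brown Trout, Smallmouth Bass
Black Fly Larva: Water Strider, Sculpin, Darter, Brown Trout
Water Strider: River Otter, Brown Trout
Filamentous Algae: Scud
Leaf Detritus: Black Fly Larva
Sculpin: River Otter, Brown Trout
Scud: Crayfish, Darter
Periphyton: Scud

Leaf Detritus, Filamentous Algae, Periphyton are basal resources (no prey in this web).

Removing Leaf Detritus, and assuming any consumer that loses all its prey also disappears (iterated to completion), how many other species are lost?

Remove Leaf Detritus.
Round 1: Black Fly Larva (all prey gone) → extinct.
Round 2: Water Strider (all prey gone), Sculpin (all prey gone) → extinct.
Round 3: River Otter (all prey gone) → extinct.
No further losses. Total secondary extinctions: 4.

4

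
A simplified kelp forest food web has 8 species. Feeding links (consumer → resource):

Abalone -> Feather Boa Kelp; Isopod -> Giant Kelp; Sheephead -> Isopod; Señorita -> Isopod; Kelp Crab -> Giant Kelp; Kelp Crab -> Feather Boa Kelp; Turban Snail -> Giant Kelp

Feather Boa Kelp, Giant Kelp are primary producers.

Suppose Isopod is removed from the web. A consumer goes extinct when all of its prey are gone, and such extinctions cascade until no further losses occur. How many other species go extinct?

2

Remove Isopod.
Round 1: Señorita (all prey gone), Sheephead (all prey gone) → extinct.
No further losses. Total secondary extinctions: 2.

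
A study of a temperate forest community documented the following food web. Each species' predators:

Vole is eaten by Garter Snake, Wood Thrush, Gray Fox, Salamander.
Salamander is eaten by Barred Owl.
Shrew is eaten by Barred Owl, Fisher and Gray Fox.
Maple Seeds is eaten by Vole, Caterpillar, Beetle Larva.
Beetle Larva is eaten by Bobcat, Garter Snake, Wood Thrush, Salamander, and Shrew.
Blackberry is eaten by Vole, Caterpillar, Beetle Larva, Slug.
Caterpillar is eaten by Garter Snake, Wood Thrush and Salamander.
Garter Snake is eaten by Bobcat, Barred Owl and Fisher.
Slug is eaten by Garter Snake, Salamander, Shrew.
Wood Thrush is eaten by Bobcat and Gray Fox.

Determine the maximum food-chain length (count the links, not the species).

3 links

One longest chain: Maple Seeds → Vole → Salamander → Barred Owl.
It has 4 species and 3 links.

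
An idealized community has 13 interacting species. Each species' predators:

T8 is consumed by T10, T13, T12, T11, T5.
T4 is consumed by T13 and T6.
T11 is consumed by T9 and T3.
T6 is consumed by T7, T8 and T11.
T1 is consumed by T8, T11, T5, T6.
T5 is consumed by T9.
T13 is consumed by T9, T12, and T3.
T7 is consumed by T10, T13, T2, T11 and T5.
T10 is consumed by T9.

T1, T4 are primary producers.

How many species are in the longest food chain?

One longest chain: T1 → T6 → T7 → T11 → T9.
It has 5 species and 4 links.

5 species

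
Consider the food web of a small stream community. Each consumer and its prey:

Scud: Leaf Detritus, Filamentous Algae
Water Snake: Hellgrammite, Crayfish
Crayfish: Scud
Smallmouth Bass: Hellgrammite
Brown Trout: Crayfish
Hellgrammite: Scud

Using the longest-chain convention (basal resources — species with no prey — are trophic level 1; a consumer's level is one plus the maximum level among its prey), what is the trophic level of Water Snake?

Trophic level 4

Leaf Detritus has no prey (basal) → level 1.
Scud eats Leaf Detritus (level 1); other prey at levels: Filamentous Algae 1 → level 2.
Hellgrammite eats Scud → level 3.
Water Snake eats Hellgrammite (level 3); other prey at levels: Crayfish 3 → level 4.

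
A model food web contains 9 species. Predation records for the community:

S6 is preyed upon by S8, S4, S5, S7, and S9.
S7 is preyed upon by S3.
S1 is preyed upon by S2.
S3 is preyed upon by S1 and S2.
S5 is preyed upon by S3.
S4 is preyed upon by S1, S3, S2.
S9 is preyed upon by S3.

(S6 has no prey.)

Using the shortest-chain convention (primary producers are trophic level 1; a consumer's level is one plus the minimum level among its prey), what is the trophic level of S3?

Trophic level 3

S6 is a producer → level 1.
S9 eats S6 → level 2.
S3 eats S9 → level 3.
No prey of S3 is below level 2, so 3 is the minimum.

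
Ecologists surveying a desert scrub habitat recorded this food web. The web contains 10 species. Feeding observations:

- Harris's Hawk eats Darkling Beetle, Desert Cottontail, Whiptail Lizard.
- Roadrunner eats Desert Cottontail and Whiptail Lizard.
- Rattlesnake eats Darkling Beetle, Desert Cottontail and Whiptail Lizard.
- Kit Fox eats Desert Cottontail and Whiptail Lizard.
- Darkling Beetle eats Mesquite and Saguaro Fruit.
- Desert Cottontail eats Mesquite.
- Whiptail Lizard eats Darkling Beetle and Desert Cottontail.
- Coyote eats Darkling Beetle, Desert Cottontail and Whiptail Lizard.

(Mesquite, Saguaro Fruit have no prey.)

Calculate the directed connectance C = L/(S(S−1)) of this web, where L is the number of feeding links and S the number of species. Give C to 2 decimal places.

The web has S = 10 species and L = 18 feeding links.
C = L / (S(S−1)) = 18 / 90 = 0.2000 ≈ 0.20.

C = 0.20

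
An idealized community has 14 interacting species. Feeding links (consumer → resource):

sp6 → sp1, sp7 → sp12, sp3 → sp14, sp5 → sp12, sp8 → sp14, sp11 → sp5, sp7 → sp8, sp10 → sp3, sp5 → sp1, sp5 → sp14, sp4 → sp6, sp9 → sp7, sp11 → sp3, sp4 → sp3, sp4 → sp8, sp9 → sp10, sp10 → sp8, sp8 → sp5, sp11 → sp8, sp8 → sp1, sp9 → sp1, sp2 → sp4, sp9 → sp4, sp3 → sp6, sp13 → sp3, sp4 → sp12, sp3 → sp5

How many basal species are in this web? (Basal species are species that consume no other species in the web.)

Basal species (no prey listed): sp12, sp14, sp1.
Count: 3.

3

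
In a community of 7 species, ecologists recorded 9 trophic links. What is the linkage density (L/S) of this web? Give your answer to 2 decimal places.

L/S = 1.29

There are L = 9 links among S = 7 species.
L/S = 9/7 = 1.2857 ≈ 1.29.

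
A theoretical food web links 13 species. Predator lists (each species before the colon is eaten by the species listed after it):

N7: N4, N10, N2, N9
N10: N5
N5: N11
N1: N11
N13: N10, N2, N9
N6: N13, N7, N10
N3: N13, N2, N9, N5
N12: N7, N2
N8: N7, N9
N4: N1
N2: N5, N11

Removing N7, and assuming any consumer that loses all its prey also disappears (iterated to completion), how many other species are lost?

2

Remove N7.
Round 1: N4 (all prey gone) → extinct.
Round 2: N1 (all prey gone) → extinct.
No further losses. Total secondary extinctions: 2.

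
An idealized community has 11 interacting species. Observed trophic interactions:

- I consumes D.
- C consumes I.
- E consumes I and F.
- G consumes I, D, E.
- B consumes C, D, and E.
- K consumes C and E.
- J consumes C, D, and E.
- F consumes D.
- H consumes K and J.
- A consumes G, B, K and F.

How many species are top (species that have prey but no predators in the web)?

Top species (has prey, but nothing eats it): A, H.
Count: 2.

2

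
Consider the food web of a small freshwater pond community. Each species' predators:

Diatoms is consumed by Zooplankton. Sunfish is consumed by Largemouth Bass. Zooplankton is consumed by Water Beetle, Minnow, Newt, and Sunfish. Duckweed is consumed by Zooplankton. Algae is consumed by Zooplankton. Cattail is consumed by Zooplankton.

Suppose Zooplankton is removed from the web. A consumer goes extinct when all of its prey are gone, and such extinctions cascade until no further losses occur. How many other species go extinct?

5

Remove Zooplankton.
Round 1: Sunfish (all prey gone), Minnow (all prey gone), Newt (all prey gone), Water Beetle (all prey gone) → extinct.
Round 2: Largemouth Bass (all prey gone) → extinct.
No further losses. Total secondary extinctions: 5.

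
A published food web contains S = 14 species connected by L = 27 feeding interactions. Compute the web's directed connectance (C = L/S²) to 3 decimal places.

C = 0.138

The web has S = 14 species and L = 27 feeding links.
C = L / S² = 27 / 196 = 0.1378 ≈ 0.138.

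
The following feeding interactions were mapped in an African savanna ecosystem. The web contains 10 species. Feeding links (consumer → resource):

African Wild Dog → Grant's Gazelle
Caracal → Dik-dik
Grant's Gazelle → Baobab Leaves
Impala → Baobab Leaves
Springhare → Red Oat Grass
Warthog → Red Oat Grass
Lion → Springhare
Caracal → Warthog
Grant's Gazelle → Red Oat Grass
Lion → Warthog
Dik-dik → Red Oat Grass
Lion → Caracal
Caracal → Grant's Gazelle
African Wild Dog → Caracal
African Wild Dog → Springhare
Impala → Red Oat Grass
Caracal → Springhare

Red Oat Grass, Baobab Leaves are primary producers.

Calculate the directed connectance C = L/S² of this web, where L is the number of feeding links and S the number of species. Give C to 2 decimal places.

C = 0.17

The web has S = 10 species and L = 17 feeding links.
C = L / S² = 17 / 100 = 0.1700 ≈ 0.17.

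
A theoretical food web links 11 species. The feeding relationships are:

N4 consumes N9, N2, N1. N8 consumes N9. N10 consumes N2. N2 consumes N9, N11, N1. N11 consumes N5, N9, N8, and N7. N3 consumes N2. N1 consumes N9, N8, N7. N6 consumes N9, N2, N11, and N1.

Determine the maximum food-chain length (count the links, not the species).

One longest chain: N9 → N8 → N11 → N2 → N4.
It has 5 species and 4 links.

4 links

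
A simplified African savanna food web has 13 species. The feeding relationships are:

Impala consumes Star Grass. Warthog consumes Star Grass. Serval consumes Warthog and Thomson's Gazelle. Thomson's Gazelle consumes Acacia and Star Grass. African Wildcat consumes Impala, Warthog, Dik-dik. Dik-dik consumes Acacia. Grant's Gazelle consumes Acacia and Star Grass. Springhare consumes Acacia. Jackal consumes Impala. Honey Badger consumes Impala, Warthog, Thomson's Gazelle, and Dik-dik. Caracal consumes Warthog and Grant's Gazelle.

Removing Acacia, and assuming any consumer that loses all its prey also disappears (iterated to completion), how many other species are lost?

Remove Acacia.
Round 1: Dik-dik (all prey gone), Springhare (all prey gone) → extinct.
No further losses. Total secondary extinctions: 2.

2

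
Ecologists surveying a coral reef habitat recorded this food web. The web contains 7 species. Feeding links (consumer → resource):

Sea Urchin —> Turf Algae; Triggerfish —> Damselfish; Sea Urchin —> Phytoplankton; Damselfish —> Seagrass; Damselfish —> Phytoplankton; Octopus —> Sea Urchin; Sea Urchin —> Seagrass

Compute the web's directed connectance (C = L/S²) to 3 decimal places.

The web has S = 7 species and L = 7 feeding links.
C = L / S² = 7 / 49 = 0.1429 ≈ 0.143.

C = 0.143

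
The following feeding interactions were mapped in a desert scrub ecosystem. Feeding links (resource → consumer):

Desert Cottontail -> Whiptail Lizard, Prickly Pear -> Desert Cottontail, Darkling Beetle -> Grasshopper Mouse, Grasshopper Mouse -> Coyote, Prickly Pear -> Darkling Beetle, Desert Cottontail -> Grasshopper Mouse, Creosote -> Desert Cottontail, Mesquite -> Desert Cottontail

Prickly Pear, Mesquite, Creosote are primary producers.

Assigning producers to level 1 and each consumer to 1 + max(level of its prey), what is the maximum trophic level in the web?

4

Producers (level 1): Prickly Pear, Mesquite, Creosote.
Prickly Pear → Desert Cottontail → Grasshopper Mouse → Coyote gives Coyote level 4.
No species has a prey at level 4, so no species reaches level 5.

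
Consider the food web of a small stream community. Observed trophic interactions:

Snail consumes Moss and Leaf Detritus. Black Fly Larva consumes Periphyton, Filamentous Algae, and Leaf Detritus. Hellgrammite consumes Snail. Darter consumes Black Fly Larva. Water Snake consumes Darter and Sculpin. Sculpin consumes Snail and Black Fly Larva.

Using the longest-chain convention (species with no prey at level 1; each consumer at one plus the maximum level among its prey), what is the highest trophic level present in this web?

Basal resources (level 1): Leaf Detritus, Moss, Periphyton, Filamentous Algae.
Leaf Detritus → Snail → Sculpin → Water Snake gives Water Snake level 4.
No species has a prey at level 4, so no species reaches level 5.

4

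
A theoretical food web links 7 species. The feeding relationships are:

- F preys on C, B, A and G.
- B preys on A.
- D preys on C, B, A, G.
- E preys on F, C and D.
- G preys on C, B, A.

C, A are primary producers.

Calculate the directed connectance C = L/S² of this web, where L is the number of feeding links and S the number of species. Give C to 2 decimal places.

C = 0.31

The web has S = 7 species and L = 15 feeding links.
C = L / S² = 15 / 49 = 0.3061 ≈ 0.31.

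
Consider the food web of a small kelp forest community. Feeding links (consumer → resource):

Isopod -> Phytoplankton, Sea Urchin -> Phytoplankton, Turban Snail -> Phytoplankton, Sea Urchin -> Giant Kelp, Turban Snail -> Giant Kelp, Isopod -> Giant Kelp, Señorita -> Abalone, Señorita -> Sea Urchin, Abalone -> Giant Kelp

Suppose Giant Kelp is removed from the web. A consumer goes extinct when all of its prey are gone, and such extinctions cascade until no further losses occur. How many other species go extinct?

1

Remove Giant Kelp.
Round 1: Abalone (all prey gone) → extinct.
No further losses. Total secondary extinctions: 1.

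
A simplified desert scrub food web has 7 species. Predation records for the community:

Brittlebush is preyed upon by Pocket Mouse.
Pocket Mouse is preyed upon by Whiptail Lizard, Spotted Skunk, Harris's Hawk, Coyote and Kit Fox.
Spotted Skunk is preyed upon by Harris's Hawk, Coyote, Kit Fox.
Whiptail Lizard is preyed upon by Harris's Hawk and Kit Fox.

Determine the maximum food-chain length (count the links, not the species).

One longest chain: Brittlebush → Pocket Mouse → Spotted Skunk → Coyote.
It has 4 species and 3 links.

3 links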